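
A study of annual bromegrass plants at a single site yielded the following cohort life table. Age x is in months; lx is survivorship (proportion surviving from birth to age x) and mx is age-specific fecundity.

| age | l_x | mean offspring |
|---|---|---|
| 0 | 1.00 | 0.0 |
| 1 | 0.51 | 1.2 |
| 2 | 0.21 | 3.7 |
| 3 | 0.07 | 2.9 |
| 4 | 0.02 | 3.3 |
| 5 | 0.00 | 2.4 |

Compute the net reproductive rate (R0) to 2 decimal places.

lx·mx by age: 0, 0.612, 0.777, 0.203, 0.066, 0
R0 = Σ lx·mx = 1.658 → 1.66

1.66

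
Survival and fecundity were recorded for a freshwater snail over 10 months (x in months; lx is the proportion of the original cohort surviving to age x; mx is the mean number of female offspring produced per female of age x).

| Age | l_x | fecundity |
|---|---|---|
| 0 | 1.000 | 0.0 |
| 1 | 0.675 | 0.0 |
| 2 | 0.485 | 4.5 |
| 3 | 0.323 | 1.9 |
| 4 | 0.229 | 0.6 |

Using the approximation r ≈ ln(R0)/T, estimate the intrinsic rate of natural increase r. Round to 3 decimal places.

R0 = Σ lx·mx = 0 + 0 + 2.1825 + 0.6137 + 0.1374 = 2.9336
Σ x·lx·mx = 6.7557; T = 6.7557/2.9336 = 2.30287…
r ≈ ln(R0)/T = ln(2.9336)/2.30287… = 0.46734… → 0.467

0.467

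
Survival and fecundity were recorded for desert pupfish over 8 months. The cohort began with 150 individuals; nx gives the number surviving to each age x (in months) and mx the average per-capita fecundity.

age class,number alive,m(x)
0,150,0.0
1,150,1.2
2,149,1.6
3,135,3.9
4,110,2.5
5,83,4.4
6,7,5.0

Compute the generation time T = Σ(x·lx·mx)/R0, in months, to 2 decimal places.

3.32

lx = nx/n0 = nx/150: 1, 1, 0.99333…, 0.9, 0.73333…, 0.55333…, 0.04667…
lx·mx: 0, 1.2, 1.589333…, 3.51, 1.833333…, 2.434667…, 0.233333… → R0 = 10.800667…
x·lx·mx: 0, 1.2, 3.178667…, 10.53, 7.333333…, 12.173333…, 1.4… → Σ = 35.815333…
T = 35.815333… / 10.800667… = 3.31603… → 3.32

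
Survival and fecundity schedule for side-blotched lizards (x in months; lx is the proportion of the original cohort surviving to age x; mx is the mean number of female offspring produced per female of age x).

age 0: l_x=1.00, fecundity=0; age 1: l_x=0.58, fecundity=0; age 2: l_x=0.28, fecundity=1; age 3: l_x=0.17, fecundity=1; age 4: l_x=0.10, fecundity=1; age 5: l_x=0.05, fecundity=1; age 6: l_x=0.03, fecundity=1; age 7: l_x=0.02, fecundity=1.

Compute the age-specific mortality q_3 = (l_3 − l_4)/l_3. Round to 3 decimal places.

0.412

q_3 = (l_3 − l_4) / l_3 = (0.17 − 0.1) / 0.17
     = 0.07 / 0.17 = 0.411765… → 0.412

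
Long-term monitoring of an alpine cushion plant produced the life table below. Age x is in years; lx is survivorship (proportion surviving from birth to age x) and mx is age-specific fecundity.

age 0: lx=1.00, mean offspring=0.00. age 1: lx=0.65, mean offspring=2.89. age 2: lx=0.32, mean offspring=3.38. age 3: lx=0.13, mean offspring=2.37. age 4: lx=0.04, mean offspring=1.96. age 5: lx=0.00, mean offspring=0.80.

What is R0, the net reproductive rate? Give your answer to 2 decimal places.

3.35

lx·mx by age: 0, 1.8785, 1.0816, 0.3081, 0.0784, 0
R0 = Σ lx·mx = 3.3466 → 3.35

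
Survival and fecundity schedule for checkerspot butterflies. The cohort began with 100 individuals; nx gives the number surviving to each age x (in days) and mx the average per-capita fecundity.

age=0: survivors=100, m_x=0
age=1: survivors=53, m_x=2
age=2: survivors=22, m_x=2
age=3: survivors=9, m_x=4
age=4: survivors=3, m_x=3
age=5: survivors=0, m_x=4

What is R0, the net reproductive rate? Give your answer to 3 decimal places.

1.950

lx = nx/n0 = nx/100: 1, 0.53, 0.22, 0.09, 0.03, 0
lx·mx by age: 0, 1.06, 0.44, 0.36, 0.09, 0
R0 = Σ lx·mx = 1.95 → 1.950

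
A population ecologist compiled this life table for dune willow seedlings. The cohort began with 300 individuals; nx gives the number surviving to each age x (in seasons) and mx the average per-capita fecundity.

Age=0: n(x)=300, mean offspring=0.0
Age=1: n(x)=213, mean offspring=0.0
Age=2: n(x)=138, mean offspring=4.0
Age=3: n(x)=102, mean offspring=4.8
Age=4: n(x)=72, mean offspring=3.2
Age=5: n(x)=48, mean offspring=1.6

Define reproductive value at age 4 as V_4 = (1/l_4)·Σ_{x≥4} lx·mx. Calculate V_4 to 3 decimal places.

lx = nx/n0 = nx/300: 1, 0.71, 0.46, 0.34, 0.24, 0.16
lx·mx for x ≥ 4: 0.768, 0.256 → sum = 1.024
V_4 = 1.024 / l_4 = 1.024 / 0.24 = 4.266667… → 4.267

4.267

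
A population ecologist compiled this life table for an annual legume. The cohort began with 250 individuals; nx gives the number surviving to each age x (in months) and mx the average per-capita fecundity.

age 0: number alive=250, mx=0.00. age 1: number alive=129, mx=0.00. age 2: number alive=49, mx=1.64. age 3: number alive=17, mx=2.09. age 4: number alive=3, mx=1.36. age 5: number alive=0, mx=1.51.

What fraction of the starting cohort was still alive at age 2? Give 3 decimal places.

0.196

l_2 = n_2/n_0 = 49/250 = 0.196 → 0.196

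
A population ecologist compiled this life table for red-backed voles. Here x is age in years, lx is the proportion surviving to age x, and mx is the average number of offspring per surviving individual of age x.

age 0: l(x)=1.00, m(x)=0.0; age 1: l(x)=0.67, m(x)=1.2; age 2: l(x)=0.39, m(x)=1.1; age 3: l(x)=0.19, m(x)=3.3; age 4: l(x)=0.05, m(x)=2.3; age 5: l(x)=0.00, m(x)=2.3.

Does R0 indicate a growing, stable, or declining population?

growing

R0 = Σ lx·mx = 0 + 0.804 + 0.429 + 0.627 + 0.115 + 0 = 1.975
R0 > 1, so the population is growing.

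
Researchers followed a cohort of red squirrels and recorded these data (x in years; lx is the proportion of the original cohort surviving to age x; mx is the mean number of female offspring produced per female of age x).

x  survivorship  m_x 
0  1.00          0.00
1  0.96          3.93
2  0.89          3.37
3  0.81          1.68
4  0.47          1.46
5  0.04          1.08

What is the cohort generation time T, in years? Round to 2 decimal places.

lx·mx: 0, 3.7728, 2.9993, 1.3608, 0.6862, 0.0432 → R0 = 8.8623
x·lx·mx: 0, 3.7728, 5.9986, 4.0824, 2.7448, 0.216 → Σ = 16.8146
T = 16.8146 / 8.8623 = 1.897318… → 1.90

1.90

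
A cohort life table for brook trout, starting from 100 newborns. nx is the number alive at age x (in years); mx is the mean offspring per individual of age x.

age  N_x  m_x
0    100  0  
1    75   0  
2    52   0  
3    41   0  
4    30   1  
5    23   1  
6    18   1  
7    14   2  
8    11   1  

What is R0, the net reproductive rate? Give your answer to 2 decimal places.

lx = nx/n0 = nx/100: 1, 0.75, 0.52, 0.41, 0.3, 0.23, 0.18, 0.14, 0.11
lx·mx by age: 0, 0, 0, 0, 0.3, 0.23, 0.18, 0.28, 0.11
R0 = Σ lx·mx = 1.1 → 1.10

1.10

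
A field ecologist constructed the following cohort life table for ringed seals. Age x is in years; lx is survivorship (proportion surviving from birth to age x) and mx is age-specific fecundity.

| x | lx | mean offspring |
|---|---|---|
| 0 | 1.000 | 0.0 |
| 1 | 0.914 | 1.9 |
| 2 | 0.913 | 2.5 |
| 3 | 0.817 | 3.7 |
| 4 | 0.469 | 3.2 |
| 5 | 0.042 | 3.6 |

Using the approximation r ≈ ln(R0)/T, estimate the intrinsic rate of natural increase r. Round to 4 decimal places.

0.8496

R0 = Σ lx·mx = 0 + 1.7366 + 2.2825 + 3.0229 + 1.5008 + 0.1512 = 8.694
Σ x·lx·mx = 22.1295; T = 22.1295/8.694 = 2.54538…
r ≈ ln(R0)/T = ln(8.694)/2.54538… = 0.849632… → 0.8496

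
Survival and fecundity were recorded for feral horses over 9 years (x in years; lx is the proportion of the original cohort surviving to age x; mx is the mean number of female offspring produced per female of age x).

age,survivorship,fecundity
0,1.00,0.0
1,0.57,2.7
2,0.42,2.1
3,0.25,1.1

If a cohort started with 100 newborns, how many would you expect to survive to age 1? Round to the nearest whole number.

Expected survivors = N0 · l_1 = 100 × 0.57 = 57 → 57

57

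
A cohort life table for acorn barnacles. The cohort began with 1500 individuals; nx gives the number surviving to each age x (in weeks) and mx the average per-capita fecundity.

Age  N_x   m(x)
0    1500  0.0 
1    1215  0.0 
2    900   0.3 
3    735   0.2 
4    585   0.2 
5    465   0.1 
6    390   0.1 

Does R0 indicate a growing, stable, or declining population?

declining

lx = nx/n0 = nx/1500: 1, 0.81, 0.6, 0.49, 0.39, 0.31, 0.26
R0 = Σ lx·mx = 0 + 0 + 0.18 + 0.098 + 0.078 + 0.031 + 0.026 = 0.413
R0 < 1, so the population is declining.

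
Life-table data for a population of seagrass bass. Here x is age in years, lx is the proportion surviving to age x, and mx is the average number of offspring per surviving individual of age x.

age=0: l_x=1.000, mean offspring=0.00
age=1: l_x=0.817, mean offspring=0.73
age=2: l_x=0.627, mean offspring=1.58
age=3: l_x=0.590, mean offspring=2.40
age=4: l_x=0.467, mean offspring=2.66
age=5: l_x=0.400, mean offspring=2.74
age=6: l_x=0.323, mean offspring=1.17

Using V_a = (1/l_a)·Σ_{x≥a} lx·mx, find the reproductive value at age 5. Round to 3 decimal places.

3.685

lx·mx for x ≥ 5: 1.096, 0.37791 → sum = 1.47391
V_5 = 1.47391 / l_5 = 1.47391 / 0.4 = 3.684775 → 3.685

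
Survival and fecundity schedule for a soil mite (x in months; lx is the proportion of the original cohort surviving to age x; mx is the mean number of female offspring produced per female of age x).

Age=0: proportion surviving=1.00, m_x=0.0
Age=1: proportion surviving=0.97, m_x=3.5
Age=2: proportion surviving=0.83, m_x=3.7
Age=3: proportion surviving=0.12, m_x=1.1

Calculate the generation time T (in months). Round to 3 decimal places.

lx·mx: 0, 3.395, 3.071, 0.132 → R0 = 6.598
x·lx·mx: 0, 3.395, 6.142, 0.396 → Σ = 9.933
T = 9.933 / 6.598 = 1.505456… → 1.505

1.505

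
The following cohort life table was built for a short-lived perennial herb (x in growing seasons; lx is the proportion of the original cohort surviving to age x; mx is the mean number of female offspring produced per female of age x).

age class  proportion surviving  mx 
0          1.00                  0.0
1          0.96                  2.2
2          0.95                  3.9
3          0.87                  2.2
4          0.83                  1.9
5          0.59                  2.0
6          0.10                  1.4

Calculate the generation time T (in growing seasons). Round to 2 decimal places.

lx·mx: 0, 2.112, 3.705, 1.914, 1.577, 1.18, 0.14 → R0 = 10.628
x·lx·mx: 0, 2.112, 7.41, 5.742, 6.308, 5.9, 0.84 → Σ = 28.312
T = 28.312 / 10.628 = 2.663907… → 2.66

2.66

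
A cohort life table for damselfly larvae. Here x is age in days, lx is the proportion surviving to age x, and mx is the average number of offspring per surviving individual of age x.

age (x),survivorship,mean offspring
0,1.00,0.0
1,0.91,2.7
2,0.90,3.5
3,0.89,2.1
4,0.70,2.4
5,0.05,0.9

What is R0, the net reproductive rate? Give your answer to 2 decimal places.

9.20

lx·mx by age: 0, 2.457, 3.15, 1.869, 1.68, 0.045
R0 = Σ lx·mx = 9.201 → 9.20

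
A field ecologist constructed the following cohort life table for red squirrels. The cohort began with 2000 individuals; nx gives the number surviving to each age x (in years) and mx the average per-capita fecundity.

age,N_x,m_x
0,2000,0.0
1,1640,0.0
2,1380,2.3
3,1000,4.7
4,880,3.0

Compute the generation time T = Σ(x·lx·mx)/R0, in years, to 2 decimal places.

lx = nx/n0 = nx/2000: 1, 0.82, 0.69, 0.5, 0.44
lx·mx: 0, 0, 1.587, 2.35, 1.32 → R0 = 5.257
x·lx·mx: 0, 0, 3.174, 7.05, 5.28 → Σ = 15.504
T = 15.504 / 5.257 = 2.949211… → 2.95

2.95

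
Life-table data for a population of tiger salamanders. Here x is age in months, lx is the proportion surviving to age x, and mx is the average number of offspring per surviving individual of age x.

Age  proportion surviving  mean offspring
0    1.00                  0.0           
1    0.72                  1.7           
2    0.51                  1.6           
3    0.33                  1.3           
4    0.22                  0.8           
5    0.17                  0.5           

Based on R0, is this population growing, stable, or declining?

growing

R0 = Σ lx·mx = 0 + 1.224 + 0.816 + 0.429 + 0.176 + 0.085 = 2.73
R0 > 1, so the population is growing.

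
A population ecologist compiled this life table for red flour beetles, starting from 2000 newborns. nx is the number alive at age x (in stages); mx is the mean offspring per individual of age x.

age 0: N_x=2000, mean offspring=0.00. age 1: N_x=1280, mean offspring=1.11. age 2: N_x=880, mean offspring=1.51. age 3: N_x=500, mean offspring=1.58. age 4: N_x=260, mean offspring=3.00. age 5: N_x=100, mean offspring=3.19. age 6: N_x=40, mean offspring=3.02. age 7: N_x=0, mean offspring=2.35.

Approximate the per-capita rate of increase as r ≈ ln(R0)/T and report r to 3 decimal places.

lx = nx/n0 = nx/2000: 1, 0.64, 0.44, 0.25, 0.13, 0.05, 0.02, 0
R0 = Σ lx·mx = 0 + 0.7104 + 0.6644 + 0.395 + 0.39 + 0.1595 + 0.0604 + 0 = 2.3797
Σ x·lx·mx = 5.9441; T = 5.9441/2.3797 = 2.49784…
r ≈ ln(R0)/T = ln(2.3797)/2.49784… = 0.34709… → 0.347

0.347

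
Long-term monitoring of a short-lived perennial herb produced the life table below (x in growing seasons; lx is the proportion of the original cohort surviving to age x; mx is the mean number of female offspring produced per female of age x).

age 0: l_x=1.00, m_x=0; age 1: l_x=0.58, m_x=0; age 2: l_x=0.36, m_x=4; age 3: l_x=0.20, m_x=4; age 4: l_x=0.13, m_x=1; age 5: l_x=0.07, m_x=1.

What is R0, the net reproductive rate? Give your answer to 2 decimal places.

2.44

lx·mx by age: 0, 0, 1.44, 0.8, 0.13, 0.07
R0 = Σ lx·mx = 2.44 → 2.44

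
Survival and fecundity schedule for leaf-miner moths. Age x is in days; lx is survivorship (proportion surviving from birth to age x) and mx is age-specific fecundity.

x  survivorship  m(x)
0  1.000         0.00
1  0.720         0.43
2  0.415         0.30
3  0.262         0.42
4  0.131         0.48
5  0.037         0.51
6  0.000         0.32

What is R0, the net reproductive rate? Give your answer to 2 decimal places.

lx·mx by age: 0, 0.3096, 0.1245, 0.11004, 0.06288, 0.01887, 0
R0 = Σ lx·mx = 0.62589 → 0.63

0.63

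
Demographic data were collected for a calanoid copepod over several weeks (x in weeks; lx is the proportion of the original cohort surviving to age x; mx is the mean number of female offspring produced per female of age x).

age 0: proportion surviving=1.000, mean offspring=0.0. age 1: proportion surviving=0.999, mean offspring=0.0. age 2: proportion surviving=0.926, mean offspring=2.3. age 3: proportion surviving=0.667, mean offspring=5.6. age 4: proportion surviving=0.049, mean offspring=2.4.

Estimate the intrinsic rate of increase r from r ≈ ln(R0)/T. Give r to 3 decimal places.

R0 = Σ lx·mx = 0 + 0 + 2.1298 + 3.7352 + 0.1176 = 5.9826
Σ x·lx·mx = 15.9356; T = 15.9356/5.9826 = 2.66366…
r ≈ ln(R0)/T = ln(5.9826)/2.66366… = 0.67158… → 0.672

0.672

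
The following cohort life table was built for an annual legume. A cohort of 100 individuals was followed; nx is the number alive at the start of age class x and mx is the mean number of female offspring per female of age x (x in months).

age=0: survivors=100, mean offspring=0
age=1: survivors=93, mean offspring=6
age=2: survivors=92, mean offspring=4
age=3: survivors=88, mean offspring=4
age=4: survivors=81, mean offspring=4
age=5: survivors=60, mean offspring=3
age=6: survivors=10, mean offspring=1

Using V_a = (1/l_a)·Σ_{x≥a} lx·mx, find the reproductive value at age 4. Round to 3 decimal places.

6.346

lx = nx/n0 = nx/100: 1, 0.93, 0.92, 0.88, 0.81, 0.6, 0.1
lx·mx for x ≥ 4: 3.24, 1.8, 0.1 → sum = 5.14
V_4 = 5.14 / l_4 = 5.14 / 0.81 = 6.345679… → 6.346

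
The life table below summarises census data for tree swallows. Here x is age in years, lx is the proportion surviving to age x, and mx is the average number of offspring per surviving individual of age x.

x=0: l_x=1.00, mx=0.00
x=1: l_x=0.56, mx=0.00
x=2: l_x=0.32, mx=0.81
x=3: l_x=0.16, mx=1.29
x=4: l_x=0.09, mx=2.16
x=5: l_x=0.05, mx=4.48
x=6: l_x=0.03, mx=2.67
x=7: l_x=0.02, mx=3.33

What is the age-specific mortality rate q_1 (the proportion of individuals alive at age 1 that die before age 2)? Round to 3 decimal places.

q_1 = (l_1 − l_2) / l_1 = (0.56 − 0.32) / 0.56
     = 0.24 / 0.56 = 0.428571… → 0.429

0.429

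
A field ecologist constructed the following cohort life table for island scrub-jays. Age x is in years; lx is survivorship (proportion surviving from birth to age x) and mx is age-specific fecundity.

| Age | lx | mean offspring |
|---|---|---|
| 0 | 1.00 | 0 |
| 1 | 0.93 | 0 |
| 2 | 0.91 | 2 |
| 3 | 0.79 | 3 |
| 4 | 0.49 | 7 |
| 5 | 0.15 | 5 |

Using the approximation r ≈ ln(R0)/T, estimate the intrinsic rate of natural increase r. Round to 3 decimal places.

R0 = Σ lx·mx = 0 + 0 + 1.82 + 2.37 + 3.43 + 0.75 = 8.37
Σ x·lx·mx = 28.22; T = 28.22/8.37 = 3.37157…
r ≈ ln(R0)/T = ln(8.37)/3.37157… = 0.63017… → 0.630

0.630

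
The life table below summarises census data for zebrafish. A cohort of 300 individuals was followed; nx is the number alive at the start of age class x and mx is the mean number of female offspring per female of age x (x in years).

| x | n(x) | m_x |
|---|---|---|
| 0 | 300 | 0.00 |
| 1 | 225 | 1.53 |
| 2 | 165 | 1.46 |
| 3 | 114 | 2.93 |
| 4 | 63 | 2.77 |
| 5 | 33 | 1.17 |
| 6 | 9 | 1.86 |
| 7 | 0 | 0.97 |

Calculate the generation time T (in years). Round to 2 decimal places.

lx = nx/n0 = nx/300: 1, 0.75, 0.55, 0.38, 0.21, 0.11, 0.03, 0
lx·mx: 0, 1.1475, 0.803, 1.1134, 0.5817, 0.1287, 0.0558, 0 → R0 = 3.8301
x·lx·mx: 0, 1.1475, 1.606, 3.3402, 2.3268, 0.6435, 0.3348, 0 → Σ = 9.3988
T = 9.3988 / 3.8301 = 2.453931… → 2.45

2.45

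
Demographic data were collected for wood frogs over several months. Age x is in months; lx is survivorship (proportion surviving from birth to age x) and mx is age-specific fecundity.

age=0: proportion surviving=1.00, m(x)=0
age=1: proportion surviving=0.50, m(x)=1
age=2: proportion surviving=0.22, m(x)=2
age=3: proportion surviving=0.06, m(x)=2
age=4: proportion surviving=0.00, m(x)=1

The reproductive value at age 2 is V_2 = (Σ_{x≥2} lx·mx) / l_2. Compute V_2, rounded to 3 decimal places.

2.545

lx·mx for x ≥ 2: 0.44, 0.12, 0 → sum = 0.56
V_2 = 0.56 / l_2 = 0.56 / 0.22 = 2.545455… → 2.545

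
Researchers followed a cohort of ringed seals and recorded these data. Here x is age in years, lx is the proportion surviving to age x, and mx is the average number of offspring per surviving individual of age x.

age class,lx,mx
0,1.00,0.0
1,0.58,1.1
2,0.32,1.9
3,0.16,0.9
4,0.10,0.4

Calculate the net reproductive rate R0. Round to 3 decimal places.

1.430

lx·mx by age: 0, 0.638, 0.608, 0.144, 0.04
R0 = Σ lx·mx = 1.43 → 1.430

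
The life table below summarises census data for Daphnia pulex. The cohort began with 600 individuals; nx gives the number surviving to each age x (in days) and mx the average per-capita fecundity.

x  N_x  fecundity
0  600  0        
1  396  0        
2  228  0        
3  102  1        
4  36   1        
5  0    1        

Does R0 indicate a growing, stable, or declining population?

lx = nx/n0 = nx/600: 1, 0.66, 0.38, 0.17, 0.06, 0
R0 = Σ lx·mx = 0 + 0 + 0 + 0.17 + 0.06 + 0 = 0.23
R0 < 1, so the population is declining.

declining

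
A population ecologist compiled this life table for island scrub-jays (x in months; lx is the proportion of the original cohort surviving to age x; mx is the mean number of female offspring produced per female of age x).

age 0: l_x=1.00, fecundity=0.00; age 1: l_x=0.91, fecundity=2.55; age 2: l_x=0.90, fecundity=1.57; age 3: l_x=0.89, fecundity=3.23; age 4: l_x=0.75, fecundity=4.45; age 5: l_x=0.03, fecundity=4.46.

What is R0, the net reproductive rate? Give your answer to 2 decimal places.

10.08

lx·mx by age: 0, 2.3205, 1.413, 2.8747, 3.3375, 0.1338
R0 = Σ lx·mx = 10.0795 → 10.08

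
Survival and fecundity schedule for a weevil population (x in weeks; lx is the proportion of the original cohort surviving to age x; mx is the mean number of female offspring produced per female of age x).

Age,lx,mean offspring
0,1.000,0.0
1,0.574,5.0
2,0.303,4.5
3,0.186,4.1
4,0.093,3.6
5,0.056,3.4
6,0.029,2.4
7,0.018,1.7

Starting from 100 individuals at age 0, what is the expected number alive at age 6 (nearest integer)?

3

Expected survivors = N0 · l_6 = 100 × 0.029 = 2.9 → 3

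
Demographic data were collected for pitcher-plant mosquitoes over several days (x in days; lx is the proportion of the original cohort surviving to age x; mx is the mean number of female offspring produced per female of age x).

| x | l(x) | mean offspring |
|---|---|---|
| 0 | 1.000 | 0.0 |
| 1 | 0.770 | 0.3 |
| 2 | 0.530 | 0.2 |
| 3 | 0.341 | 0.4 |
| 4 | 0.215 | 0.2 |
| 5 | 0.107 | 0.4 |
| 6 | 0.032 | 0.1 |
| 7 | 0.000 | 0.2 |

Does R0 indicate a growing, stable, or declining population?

declining

R0 = Σ lx·mx = 0 + 0.231 + 0.106 + 0.1364 + 0.043 + 0.0428 + 0.0032 + 0 = 0.5624
R0 < 1, so the population is declining.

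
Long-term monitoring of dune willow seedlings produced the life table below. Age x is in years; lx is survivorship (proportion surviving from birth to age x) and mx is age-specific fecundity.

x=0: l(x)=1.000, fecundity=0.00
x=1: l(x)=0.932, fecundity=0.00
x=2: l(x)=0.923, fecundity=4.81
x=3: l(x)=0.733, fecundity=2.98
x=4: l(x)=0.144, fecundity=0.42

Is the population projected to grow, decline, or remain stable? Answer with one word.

R0 = Σ lx·mx = 0 + 0 + 4.43963 + 2.18434 + 0.06048 = 6.68445
R0 > 1, so the population is growing.

growing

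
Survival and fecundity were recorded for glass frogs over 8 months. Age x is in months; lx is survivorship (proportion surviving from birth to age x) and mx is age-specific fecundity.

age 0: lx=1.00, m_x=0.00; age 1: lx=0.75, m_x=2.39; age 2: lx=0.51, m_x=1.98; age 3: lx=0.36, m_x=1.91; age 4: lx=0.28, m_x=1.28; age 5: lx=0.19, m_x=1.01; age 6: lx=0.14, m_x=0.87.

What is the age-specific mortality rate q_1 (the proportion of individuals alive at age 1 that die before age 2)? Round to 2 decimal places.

0.32

q_1 = (l_1 − l_2) / l_1 = (0.75 − 0.51) / 0.75
     = 0.24 / 0.75 = 0.32 → 0.32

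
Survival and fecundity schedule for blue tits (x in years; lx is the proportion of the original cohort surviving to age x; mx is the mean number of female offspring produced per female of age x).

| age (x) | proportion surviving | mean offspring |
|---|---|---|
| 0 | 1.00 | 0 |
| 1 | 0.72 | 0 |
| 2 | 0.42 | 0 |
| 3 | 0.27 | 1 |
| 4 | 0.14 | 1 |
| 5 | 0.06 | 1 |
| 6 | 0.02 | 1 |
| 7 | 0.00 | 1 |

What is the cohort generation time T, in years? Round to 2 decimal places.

lx·mx: 0, 0, 0, 0.27, 0.14, 0.06, 0.02, 0 → R0 = 0.49
x·lx·mx: 0, 0, 0, 0.81, 0.56, 0.3, 0.12, 0 → Σ = 1.79
T = 1.79 / 0.49 = 3.653061… → 3.65

3.65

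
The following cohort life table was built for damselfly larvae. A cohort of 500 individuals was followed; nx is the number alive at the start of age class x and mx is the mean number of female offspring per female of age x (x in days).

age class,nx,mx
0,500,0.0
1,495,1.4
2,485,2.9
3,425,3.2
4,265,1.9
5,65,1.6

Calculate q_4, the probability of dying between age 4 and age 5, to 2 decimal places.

0.75

lx = nx/n0 = nx/500: 1, 0.99, 0.97, 0.85, 0.53, 0.13
q_4 = (l_4 − l_5) / l_4 = (0.53 − 0.13) / 0.53
     = 0.4 / 0.53 = 0.754717… → 0.75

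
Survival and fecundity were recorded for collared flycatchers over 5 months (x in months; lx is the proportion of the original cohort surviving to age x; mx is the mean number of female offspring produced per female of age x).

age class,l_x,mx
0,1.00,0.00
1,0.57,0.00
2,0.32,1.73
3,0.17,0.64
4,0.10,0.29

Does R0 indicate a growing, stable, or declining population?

R0 = Σ lx·mx = 0 + 0 + 0.5536 + 0.1088 + 0.029 = 0.6914
R0 < 1, so the population is declining.

declining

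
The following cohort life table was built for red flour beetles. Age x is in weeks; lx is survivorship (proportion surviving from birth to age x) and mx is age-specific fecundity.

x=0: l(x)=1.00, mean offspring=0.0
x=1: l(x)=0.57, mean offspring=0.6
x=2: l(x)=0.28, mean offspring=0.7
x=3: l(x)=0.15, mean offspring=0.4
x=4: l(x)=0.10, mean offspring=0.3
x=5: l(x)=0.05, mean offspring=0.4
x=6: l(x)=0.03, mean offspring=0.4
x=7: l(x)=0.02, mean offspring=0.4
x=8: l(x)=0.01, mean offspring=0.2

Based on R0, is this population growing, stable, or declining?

R0 = Σ lx·mx = 0 + 0.342 + 0.196 + 0.06 + 0.03 + 0.02 + 0.012 + 0.008 + 0.002 = 0.67
R0 < 1, so the population is declining.

declining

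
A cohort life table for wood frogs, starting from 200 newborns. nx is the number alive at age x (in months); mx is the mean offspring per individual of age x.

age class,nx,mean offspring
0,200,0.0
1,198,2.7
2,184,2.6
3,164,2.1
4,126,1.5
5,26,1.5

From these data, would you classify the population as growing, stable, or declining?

growing

lx = nx/n0 = nx/200: 1, 0.99, 0.92, 0.82, 0.63, 0.13
R0 = Σ lx·mx = 0 + 2.673 + 2.392 + 1.722 + 0.945 + 0.195 = 7.927
R0 > 1, so the population is growing.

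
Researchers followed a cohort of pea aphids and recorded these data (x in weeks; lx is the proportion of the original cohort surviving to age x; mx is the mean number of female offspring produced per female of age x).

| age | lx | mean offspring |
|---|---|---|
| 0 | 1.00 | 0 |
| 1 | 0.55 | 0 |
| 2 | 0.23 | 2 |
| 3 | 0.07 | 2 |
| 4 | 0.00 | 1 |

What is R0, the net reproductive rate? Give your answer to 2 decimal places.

lx·mx by age: 0, 0, 0.46, 0.14, 0
R0 = Σ lx·mx = 0.6 → 0.60

0.60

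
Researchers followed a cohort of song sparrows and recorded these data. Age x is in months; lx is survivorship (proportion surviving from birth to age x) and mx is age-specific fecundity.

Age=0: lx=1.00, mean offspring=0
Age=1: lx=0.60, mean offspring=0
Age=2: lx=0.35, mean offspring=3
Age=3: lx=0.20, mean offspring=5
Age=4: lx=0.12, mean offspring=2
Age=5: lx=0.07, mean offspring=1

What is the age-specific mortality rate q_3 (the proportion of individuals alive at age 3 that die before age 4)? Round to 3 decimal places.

q_3 = (l_3 − l_4) / l_3 = (0.2 − 0.12) / 0.2
     = 0.08 / 0.2 = 0.4 → 0.400

0.400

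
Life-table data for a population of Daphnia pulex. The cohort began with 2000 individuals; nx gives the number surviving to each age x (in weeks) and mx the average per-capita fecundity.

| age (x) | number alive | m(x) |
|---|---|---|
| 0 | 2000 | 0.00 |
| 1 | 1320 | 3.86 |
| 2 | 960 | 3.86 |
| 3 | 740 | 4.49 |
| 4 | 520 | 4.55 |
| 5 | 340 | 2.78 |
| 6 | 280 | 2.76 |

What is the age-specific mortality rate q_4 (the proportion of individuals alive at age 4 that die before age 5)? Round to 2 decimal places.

lx = nx/n0 = nx/2000: 1, 0.66, 0.48, 0.37, 0.26, 0.17, 0.14
q_4 = (l_4 − l_5) / l_4 = (0.26 − 0.17) / 0.26
     = 0.09 / 0.26 = 0.346154… → 0.35

0.35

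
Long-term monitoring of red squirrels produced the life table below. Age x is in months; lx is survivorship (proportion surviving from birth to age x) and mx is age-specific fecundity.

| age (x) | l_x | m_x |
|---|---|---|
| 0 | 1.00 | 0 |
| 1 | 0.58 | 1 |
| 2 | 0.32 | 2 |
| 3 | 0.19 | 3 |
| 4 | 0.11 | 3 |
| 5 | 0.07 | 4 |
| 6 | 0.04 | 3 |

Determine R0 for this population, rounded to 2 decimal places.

lx·mx by age: 0, 0.58, 0.64, 0.57, 0.33, 0.28, 0.12
R0 = Σ lx·mx = 2.52 → 2.52

2.52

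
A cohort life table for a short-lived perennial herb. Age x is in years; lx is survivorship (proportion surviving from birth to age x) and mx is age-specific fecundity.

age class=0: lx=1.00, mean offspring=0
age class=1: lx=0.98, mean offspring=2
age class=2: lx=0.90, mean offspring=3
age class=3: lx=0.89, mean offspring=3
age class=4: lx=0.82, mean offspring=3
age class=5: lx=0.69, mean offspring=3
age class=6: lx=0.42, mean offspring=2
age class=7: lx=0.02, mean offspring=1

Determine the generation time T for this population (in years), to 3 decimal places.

3.203

lx·mx: 0, 1.96, 2.7, 2.67, 2.46, 2.07, 0.84, 0.02 → R0 = 12.72
x·lx·mx: 0, 1.96, 5.4, 8.01, 9.84, 10.35, 5.04, 0.14 → Σ = 40.74
T = 40.74 / 12.72 = 3.20283… → 3.203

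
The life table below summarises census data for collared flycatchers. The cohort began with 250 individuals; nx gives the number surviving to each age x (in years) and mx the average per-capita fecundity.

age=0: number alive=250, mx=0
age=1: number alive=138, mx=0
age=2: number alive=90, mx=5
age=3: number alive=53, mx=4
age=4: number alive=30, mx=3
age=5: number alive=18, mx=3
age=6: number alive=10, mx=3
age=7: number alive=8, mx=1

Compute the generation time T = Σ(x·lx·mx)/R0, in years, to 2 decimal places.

lx = nx/n0 = nx/250: 1, 0.552, 0.36, 0.212, 0.12, 0.072, 0.04, 0.032
lx·mx: 0, 0, 1.8, 0.848, 0.36, 0.216, 0.12, 0.032 → R0 = 3.376
x·lx·mx: 0, 0, 3.6, 2.544, 1.44, 1.08, 0.72, 0.224 → Σ = 9.608
T = 9.608 / 3.376 = 2.845972… → 2.85

2.85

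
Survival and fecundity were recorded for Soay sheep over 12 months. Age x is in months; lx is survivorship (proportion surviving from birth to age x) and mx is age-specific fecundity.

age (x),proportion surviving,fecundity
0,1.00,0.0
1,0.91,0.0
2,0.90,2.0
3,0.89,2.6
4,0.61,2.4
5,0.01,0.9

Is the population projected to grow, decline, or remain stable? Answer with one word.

R0 = Σ lx·mx = 0 + 0 + 1.8 + 2.314 + 1.464 + 0.009 = 5.587
R0 > 1, so the population is growing.

growing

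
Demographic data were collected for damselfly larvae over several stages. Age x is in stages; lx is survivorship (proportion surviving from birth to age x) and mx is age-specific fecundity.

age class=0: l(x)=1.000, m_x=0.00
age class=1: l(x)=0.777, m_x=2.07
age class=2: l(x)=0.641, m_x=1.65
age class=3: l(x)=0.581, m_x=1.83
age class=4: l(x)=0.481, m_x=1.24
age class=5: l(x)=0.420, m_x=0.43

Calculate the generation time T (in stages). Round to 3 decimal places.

lx·mx: 0, 1.60839, 1.05765, 1.06323, 0.59644, 0.1806 → R0 = 4.50631
x·lx·mx: 0, 1.60839, 2.1153, 3.18969, 2.38576, 0.903 → Σ = 10.20214
T = 10.20214 / 4.50631 = 2.263968… → 2.264

2.264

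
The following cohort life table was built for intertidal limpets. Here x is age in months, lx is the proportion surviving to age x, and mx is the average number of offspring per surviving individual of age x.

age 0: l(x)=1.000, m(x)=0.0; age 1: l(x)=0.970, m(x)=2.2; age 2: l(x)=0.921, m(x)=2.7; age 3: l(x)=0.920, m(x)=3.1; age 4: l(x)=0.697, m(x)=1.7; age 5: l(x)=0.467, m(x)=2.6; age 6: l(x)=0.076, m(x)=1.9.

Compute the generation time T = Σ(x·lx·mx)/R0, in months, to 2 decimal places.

lx·mx: 0, 2.134, 2.4867, 2.852, 1.1849, 1.2142, 0.1444 → R0 = 10.0162
x·lx·mx: 0, 2.134, 4.9734, 8.556, 4.7396, 6.071, 0.8664 → Σ = 27.3404
T = 27.3404 / 10.0162 = 2.729618… → 2.73

2.73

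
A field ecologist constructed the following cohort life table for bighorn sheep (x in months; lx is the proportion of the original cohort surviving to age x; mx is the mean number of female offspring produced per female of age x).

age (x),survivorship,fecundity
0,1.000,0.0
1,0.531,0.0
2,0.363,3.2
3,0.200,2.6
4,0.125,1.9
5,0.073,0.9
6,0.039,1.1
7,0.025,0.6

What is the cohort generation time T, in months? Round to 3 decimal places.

2.704

lx·mx: 0, 0, 1.1616, 0.52, 0.2375, 0.0657, 0.0429, 0.015 → R0 = 2.0427
x·lx·mx: 0, 0, 2.3232, 1.56, 0.95, 0.3285, 0.2574, 0.105 → Σ = 5.5241
T = 5.5241 / 2.0427 = 2.704313… → 2.704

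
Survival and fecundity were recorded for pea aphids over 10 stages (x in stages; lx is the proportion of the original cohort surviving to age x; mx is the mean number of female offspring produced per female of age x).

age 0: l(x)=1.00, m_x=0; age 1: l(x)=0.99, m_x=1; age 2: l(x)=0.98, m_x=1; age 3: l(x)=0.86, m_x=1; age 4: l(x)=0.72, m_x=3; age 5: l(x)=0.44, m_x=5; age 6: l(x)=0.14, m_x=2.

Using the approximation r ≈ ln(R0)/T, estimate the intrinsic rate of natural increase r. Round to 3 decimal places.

R0 = Σ lx·mx = 0 + 0.99 + 0.98 + 0.86 + 2.16 + 2.2 + 0.28 = 7.47
Σ x·lx·mx = 26.85; T = 26.85/7.47 = 3.59438…
r ≈ ln(R0)/T = ln(7.47)/3.59438… = 0.55946… → 0.559

0.559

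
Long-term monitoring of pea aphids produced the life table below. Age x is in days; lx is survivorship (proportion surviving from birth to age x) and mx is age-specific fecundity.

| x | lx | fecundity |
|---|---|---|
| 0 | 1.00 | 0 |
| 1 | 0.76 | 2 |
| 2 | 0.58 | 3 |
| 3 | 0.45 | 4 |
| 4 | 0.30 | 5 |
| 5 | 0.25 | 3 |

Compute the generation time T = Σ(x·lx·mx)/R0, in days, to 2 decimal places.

2.76

lx·mx: 0, 1.52, 1.74, 1.8, 1.5, 0.75 → R0 = 7.31
x·lx·mx: 0, 1.52, 3.48, 5.4, 6, 3.75 → Σ = 20.15
T = 20.15 / 7.31 = 2.756498… → 2.76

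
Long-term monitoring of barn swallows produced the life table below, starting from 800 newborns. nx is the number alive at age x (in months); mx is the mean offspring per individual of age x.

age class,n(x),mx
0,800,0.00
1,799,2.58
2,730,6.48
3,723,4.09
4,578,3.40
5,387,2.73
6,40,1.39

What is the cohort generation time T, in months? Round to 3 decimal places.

lx = nx/n0 = nx/800: 1, 0.99875, 0.9125, 0.90375, 0.7225, 0.48375, 0.05
lx·mx: 0, 2.576775…, 5.913, 3.696338…, 2.4565, 1.320638…, 0.0695 → R0 = 16.03275…
x·lx·mx: 0, 2.576775…, 11.826, 11.089013…, 9.826, 6.603188…, 0.417 → Σ = 42.337975…
T = 42.337975… / 16.03275… = 2.640718… → 2.641

2.641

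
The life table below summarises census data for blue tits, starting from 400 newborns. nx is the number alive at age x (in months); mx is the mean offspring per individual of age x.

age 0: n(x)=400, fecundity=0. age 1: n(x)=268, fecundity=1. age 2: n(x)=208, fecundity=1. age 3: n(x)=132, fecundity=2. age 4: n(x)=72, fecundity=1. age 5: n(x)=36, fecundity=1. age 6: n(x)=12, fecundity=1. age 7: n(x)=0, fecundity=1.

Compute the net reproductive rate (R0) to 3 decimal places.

lx = nx/n0 = nx/400: 1, 0.67, 0.52, 0.33, 0.18, 0.09, 0.03, 0
lx·mx by age: 0, 0.67, 0.52, 0.66, 0.18, 0.09, 0.03, 0
R0 = Σ lx·mx = 2.15 → 2.150

2.150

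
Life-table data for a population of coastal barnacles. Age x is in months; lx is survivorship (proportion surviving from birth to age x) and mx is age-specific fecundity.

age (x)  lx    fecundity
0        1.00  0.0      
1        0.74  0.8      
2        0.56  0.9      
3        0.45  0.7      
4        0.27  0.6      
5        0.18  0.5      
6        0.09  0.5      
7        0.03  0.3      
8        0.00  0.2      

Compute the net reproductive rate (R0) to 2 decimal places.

1.72

lx·mx by age: 0, 0.592, 0.504, 0.315, 0.162, 0.09, 0.045, 0.009, 0
R0 = Σ lx·mx = 1.717 → 1.72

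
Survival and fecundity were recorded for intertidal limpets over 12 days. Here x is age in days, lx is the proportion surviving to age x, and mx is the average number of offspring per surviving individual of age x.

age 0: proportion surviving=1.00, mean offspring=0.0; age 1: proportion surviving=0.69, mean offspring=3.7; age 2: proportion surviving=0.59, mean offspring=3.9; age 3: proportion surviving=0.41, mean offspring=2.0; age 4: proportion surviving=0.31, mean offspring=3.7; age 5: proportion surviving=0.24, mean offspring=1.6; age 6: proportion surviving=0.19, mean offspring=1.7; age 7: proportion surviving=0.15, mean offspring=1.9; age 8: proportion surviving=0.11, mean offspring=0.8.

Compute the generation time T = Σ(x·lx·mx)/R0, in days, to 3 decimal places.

lx·mx: 0, 2.553, 2.301, 0.82, 1.147, 0.384, 0.323, 0.285, 0.088 → R0 = 7.901
x·lx·mx: 0, 2.553, 4.602, 2.46, 4.588, 1.92, 1.938, 1.995, 0.704 → Σ = 20.76
T = 20.76 / 7.901 = 2.627516… → 2.628

2.628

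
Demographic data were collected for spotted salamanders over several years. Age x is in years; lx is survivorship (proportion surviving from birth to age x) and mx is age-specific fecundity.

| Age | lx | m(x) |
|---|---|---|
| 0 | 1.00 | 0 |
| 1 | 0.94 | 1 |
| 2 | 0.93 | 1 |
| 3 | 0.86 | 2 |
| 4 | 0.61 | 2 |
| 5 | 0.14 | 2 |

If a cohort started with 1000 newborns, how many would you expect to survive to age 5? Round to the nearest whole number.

140

Expected survivors = N0 · l_5 = 1000 × 0.14 = 140 → 140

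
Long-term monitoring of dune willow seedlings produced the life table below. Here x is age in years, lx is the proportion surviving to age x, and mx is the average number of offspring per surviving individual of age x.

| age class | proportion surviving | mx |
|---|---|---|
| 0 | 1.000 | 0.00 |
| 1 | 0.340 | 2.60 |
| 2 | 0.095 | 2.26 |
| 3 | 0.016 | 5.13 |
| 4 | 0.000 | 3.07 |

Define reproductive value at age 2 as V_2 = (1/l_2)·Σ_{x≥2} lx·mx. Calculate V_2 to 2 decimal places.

lx·mx for x ≥ 2: 0.2147, 0.08208, 0 → sum = 0.29678
V_2 = 0.29678 / l_2 = 0.29678 / 0.095 = 3.124 → 3.12

3.12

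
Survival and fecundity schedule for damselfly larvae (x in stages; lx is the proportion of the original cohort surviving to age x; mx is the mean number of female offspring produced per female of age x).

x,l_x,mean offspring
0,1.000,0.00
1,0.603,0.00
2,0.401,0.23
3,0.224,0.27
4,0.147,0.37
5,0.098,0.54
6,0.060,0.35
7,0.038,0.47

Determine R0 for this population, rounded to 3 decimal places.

lx·mx by age: 0, 0, 0.09223, 0.06048, 0.05439, 0.05292, 0.021, 0.01786
R0 = Σ lx·mx = 0.29888 → 0.299

0.299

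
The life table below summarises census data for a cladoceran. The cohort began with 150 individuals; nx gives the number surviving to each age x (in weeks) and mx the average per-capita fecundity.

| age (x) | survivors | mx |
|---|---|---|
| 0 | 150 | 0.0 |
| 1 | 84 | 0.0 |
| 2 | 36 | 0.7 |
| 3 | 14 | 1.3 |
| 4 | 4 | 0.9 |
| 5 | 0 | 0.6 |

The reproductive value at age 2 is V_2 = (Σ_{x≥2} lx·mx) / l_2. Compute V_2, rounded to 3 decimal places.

1.306

lx = nx/n0 = nx/150: 1, 0.56, 0.24, 0.09333…, 0.02667…, 0
lx·mx for x ≥ 2: 0.168, 0.121333…, 0.024…, 0 → sum = 0.313333…
V_2 = 0.313333… / l_2 = 0.313333… / 0.24 = 1.305556… → 1.306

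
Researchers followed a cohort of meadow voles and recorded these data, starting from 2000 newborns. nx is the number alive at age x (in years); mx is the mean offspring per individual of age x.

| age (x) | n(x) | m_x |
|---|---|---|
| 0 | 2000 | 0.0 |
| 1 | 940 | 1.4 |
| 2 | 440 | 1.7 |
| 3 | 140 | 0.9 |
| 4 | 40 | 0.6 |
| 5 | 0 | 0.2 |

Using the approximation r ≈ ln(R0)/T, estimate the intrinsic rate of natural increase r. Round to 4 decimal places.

0.0685

lx = nx/n0 = nx/2000: 1, 0.47, 0.22, 0.07, 0.02, 0
R0 = Σ lx·mx = 0 + 0.658 + 0.374 + 0.063 + 0.012 + 0 = 1.107
Σ x·lx·mx = 1.643; T = 1.643/1.107 = 1.48419…
r ≈ ln(R0)/T = ln(1.107)/1.48419… = 0.068491… → 0.0685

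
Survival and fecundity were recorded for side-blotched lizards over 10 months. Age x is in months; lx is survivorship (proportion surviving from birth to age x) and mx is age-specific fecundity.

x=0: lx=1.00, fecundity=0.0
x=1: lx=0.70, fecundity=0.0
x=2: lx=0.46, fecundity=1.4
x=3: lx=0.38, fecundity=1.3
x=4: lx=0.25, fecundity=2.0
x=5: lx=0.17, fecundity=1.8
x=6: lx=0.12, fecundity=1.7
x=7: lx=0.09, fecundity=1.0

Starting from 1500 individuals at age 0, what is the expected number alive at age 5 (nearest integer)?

255

Expected survivors = N0 · l_5 = 1500 × 0.17 = 255 → 255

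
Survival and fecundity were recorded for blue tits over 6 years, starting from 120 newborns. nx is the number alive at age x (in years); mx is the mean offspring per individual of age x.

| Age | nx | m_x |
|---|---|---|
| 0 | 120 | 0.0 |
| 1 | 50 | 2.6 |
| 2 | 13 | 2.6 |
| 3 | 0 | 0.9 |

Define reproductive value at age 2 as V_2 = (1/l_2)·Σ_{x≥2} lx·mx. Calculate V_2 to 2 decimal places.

lx = nx/n0 = nx/120: 1, 0.41667…, 0.10833…, 0
lx·mx for x ≥ 2: 0.281667…, 0 → sum = 0.281667…
V_2 = 0.281667… / l_2 = 0.281667… / 0.108333… = 2.6… → 2.60

2.60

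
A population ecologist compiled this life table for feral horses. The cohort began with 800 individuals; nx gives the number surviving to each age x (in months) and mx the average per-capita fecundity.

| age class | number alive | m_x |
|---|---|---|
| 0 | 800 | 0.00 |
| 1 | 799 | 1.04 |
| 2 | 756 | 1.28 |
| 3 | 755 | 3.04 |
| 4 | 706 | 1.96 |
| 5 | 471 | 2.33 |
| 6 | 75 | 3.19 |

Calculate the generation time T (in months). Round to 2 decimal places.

3.24

lx = nx/n0 = nx/800: 1, 0.99875, 0.945, 0.94375, 0.8825, 0.58875, 0.09375
lx·mx: 0, 1.0387…, 1.2096, 2.869…, 1.7297, 1.371788…, 0.299063… → R0 = 8.51785…
x·lx·mx: 0, 1.0387…, 2.4192, 8.607…, 6.9188, 6.858938…, 1.794375… → Σ = 27.637013…
T = 27.637013… / 8.51785… = 3.2446… → 3.24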